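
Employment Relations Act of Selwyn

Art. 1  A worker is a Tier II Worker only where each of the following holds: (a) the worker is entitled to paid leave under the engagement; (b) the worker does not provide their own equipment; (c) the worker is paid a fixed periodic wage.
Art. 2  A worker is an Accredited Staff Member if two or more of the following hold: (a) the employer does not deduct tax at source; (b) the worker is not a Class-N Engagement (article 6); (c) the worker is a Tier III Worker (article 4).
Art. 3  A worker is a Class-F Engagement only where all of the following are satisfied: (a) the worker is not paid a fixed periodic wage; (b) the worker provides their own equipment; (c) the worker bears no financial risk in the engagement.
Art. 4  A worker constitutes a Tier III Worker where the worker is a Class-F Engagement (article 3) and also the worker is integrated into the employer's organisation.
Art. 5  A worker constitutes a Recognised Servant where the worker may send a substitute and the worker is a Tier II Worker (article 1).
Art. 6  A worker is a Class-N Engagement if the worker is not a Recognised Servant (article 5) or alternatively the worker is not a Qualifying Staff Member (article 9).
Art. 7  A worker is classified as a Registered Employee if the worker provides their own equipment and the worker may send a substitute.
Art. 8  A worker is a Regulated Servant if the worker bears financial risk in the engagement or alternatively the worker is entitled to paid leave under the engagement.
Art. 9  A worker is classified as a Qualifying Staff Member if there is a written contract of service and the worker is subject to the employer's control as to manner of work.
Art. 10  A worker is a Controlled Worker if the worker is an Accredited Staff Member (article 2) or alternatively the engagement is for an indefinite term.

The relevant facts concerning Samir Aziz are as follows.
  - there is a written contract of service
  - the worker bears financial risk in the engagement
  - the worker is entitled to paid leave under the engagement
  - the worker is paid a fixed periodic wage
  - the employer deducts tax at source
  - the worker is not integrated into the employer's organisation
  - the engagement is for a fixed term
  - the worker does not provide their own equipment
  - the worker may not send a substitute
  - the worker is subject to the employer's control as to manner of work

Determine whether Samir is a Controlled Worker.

Under article 1: the worker is entitled to paid leave under the engagement? yes; and the worker does not provide their own equipment? yes; and the worker is paid a fixed periodic wage? yes. So the worker is a Tier II Worker.
Under article 5: the worker may send a substitute? no; and Tier II Worker (article 1)? yes. So the worker is not a Recognised Servant.
Under article 9: there is a written contract of service? yes; and the worker is subject to the employer's control as to manner of work? yes. So the worker is a Qualifying Staff Member.
Under article 6: not a Recognised Servant (article 5)? yes; or not a Qualifying Staff Member (article 9)? no. So the worker is a Class-N Engagement.
Under article 3: the worker is not paid a fixed periodic wage? no; and the worker provides their own equipment? no; and the worker bears no financial risk in the engagement? no. So the worker is not a Class-F Engagement.
Under article 4: Class-F Engagement (article 3)? no; and the worker is integrated into the employer's organisation? no. So the worker is not a Tier III Worker.
Under article 2: the employer does not deduct tax at source? no; not a Class-N Engagement (article 6)? no; Tier III Worker (article 4)? no — 0 of 3 hold (need ≥2) → not satisfied.
Under article 10: Accredited Staff Member (article 2)? no; or the engagement is for an indefinite term? no. So the worker is not a Controlled Worker.

No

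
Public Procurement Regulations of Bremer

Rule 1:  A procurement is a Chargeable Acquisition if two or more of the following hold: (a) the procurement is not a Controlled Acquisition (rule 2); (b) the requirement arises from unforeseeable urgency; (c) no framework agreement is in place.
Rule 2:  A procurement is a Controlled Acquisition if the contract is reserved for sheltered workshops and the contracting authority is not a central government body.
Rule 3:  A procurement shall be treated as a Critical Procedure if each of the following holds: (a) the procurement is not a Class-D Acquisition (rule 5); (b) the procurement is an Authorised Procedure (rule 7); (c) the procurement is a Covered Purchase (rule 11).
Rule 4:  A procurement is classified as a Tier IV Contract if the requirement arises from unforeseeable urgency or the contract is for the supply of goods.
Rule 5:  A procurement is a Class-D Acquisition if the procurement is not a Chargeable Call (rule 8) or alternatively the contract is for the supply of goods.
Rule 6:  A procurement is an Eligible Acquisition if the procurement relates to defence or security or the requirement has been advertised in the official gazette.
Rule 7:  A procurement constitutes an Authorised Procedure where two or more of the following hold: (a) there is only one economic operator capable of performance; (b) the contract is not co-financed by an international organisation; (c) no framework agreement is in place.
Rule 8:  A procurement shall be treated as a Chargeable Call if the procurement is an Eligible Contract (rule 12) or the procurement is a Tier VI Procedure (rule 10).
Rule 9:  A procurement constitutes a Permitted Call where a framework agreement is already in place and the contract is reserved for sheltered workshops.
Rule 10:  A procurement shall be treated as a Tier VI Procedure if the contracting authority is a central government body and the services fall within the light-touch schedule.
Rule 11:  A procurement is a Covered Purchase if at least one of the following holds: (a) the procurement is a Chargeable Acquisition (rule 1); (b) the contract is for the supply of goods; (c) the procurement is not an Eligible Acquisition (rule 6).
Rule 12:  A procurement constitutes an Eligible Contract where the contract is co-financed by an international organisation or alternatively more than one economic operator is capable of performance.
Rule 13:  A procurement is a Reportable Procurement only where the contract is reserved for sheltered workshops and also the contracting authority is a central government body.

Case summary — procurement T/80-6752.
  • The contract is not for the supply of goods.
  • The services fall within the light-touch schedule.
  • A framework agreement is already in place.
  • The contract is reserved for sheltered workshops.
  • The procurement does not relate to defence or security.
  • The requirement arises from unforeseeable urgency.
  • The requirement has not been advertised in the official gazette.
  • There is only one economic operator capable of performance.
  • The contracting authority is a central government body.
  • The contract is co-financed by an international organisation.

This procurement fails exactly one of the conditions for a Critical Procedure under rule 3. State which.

Authorised Procedure

rule 12 — Eligible Contract: [the contract is co-financed by an international organisation? yes] OR [more than one economic operator is capable of performance? no] → satisfied.
rule 10 — Tier VI Procedure: [the contracting authority is a central government body? yes] AND [the services fall within the light-touch schedule? yes] → satisfied.
rule 8 — Chargeable Call: [Eligible Contract (rule 12)? yes] OR [Tier VI Procedure (rule 10)? yes] → satisfied.
rule 5 — Class-D Acquisition: [not a Chargeable Call (rule 8)? no] OR [the contract is for the supply of goods? no] → not satisfied.
rule 7 — Authorised Procedure: there is only one economic operator capable of performance? yes; the contract is not co-financed by an international organisation? no; no framework agreement is in place? no — 1 of 3 hold (need ≥2) → not satisfied.
rule 2 — Controlled Acquisition: [the contract is reserved for sheltered workshops? yes] AND [the contracting authority is not a central government body? no] → not satisfied.
rule 1 — Chargeable Acquisition: not a Controlled Acquisition (rule 2)? yes; the requirement arises from unforeseeable urgency? yes; no framework agreement is in place? no — 2 of 3 hold (need ≥2) → satisfied.
rule 6 — Eligible Acquisition: [the procurement relates to defence or security? no] OR [the requirement has been advertised in the official gazette? no] → not satisfied.
rule 11 — Covered Purchase: [Chargeable Acquisition (rule 1)? yes] OR [the contract is for the supply of goods? no] OR [not an Eligible Acquisition (rule 6)? yes] → satisfied.
rule 3 — Critical Procedure: [not a Class-D Acquisition (rule 5)? yes] AND [Authorised Procedure (rule 7)? no] AND [Covered Purchase (rule 11)? yes] → not satisfied.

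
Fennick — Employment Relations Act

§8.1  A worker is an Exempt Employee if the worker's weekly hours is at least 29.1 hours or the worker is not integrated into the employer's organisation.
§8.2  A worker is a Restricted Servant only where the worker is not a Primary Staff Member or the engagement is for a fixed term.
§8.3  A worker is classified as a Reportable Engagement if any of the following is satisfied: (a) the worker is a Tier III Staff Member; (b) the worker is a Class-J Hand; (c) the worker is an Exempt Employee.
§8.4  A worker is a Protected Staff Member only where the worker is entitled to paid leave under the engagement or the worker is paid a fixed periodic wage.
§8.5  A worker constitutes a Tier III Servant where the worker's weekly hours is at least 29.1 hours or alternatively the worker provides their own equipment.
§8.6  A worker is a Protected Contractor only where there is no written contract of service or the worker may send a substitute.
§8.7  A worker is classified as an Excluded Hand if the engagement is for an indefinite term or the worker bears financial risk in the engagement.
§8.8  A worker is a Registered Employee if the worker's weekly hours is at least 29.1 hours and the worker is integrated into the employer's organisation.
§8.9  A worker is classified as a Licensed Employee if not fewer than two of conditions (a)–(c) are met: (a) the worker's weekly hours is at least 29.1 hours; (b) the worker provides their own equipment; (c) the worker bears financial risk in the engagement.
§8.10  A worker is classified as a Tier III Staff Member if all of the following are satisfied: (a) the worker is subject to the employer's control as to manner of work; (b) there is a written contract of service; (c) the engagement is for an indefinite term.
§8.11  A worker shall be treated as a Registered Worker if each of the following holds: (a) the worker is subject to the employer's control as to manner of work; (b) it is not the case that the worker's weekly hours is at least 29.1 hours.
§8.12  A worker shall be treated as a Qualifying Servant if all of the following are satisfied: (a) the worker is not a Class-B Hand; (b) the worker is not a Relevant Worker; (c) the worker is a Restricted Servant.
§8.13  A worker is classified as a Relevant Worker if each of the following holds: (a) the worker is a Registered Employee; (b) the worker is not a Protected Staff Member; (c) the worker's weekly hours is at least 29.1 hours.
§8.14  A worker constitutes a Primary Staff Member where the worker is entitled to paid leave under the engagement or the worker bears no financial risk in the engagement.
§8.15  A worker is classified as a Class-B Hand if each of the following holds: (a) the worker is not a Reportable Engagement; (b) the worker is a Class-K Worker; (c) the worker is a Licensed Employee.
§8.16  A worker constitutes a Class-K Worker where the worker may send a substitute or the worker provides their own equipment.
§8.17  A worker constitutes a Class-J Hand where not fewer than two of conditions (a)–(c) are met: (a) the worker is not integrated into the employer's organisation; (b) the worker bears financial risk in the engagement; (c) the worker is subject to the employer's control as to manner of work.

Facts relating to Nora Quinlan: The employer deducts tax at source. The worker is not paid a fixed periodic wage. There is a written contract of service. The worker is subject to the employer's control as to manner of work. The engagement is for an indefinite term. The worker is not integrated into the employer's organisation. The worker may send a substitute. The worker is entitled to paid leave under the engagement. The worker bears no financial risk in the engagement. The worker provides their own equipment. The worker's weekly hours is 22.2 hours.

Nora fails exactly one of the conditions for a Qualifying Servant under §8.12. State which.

Restricted Servant

§8.10 — Tier III Staff Member: [the worker is subject to the employer's control as to manner of work? yes] AND [there is a written contract of service? yes] AND [the engagement is for an indefinite term? yes] → satisfied.
§8.17 — Class-J Hand: the worker is not integrated into the employer's organisation? yes; the worker bears financial risk in the engagement? no; the worker is subject to the employer's control as to manner of work? yes — 2 of 3 hold (need ≥2) → satisfied.
§8.1 — Exempt Employee: [worker's weekly hours: 22.2 hours ≥ 29.1 hours? no] OR [the worker is not integrated into the employer's organisation? yes] → satisfied.
§8.3 — Reportable Engagement: [Tier III Staff Member (§8.10)? yes] OR [Class-J Hand (§8.17)? yes] OR [Exempt Employee (§8.1)? yes] → satisfied.
§8.16 — Class-K Worker: [the worker may send a substitute? yes] OR [the worker provides their own equipment? yes] → satisfied.
§8.9 — Licensed Employee: worker's weekly hours: 22.2 hours ≥ 29.1 hours? no; the worker provides their own equipment? yes; the worker bears financial risk in the engagement? no — 1 of 3 hold (need ≥2) → not satisfied.
§8.15 — Class-B Hand: [not a Reportable Engagement (§8.3)? no] AND [Class-K Worker (§8.16)? yes] AND [Licensed Employee (§8.9)? no] → not satisfied.
§8.8 — Registered Employee: [worker's weekly hours: 22.2 hours ≥ 29.1 hours? no] AND [the worker is integrated into the employer's organisation? no] → not satisfied.
§8.4 — Protected Staff Member: [the worker is entitled to paid leave under the engagement? yes] OR [the worker is paid a fixed periodic wage? no] → satisfied.
§8.13 — Relevant Worker: [Registered Employee (§8.8)? no] AND [not a Protected Staff Member (§8.4)? no] AND [worker's weekly hours: 22.2 hours ≥ 29.1 hours? no] → not satisfied.
§8.14 — Primary Staff Member: [the worker is entitled to paid leave under the engagement? yes] OR [the worker bears no financial risk in the engagement? yes] → satisfied.
§8.2 — Restricted Servant: [not a Primary Staff Member (§8.14)? no] OR [the engagement is for a fixed term? no] → not satisfied.
§8.12 — Qualifying Servant: [not a Class-B Hand (§8.15)? yes] AND [not a Relevant Worker (§8.13)? yes] AND [Restricted Servant (§8.2)? no] → not satisfied.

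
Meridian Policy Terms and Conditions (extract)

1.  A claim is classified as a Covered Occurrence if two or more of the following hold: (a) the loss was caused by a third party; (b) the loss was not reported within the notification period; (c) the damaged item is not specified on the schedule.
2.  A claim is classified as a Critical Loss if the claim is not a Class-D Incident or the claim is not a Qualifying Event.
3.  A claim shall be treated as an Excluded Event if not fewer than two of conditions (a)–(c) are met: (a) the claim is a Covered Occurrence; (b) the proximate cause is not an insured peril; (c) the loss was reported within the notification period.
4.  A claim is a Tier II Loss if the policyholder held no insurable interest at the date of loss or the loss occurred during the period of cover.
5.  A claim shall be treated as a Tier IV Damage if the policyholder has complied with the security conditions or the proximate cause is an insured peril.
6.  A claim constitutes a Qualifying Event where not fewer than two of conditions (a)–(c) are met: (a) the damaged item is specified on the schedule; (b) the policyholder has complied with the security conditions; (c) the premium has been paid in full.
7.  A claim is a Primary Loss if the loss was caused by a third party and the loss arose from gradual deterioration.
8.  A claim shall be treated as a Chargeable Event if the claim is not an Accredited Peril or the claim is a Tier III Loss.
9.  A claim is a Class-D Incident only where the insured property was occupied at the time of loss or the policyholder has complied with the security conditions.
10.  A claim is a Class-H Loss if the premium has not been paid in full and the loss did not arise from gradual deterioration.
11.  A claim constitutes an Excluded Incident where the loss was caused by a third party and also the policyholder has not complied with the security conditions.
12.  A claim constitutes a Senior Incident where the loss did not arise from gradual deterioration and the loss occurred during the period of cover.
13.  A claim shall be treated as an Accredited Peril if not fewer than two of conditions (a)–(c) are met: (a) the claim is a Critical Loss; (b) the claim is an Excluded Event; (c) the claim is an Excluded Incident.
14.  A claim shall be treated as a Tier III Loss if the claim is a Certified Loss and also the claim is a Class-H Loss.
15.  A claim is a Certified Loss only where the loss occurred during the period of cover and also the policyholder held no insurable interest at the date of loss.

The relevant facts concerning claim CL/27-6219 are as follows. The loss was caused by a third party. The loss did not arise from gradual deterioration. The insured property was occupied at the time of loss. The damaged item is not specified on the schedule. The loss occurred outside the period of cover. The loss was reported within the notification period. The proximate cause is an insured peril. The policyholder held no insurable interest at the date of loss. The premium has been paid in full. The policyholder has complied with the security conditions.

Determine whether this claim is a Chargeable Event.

paragraph 9 — Class-D Incident: [the insured property was occupied at the time of loss? yes] OR [the policyholder has complied with the security conditions? yes] → satisfied.
paragraph 6 — Qualifying Event: the damaged item is specified on the schedule? no; the policyholder has complied with the security conditions? yes; the premium has been paid in full? yes — 2 of 3 hold (need ≥2) → satisfied.
paragraph 2 — Critical Loss: [not a Class-D Incident (paragraph 9)? no] OR [not a Qualifying Event (paragraph 6)? no] → not satisfied.
paragraph 1 — Covered Occurrence: the loss was caused by a third party? yes; the loss was not reported within the notification period? no; the damaged item is not specified on the schedule? yes — 2 of 3 hold (need ≥2) → satisfied.
paragraph 3 — Excluded Event: Covered Occurrence (paragraph 1)? yes; the proximate cause is not an insured peril? no; the loss was reported within the notification period? yes — 2 of 3 hold (need ≥2) → satisfied.
paragraph 11 — Excluded Incident: [the loss was caused by a third party? yes] AND [the policyholder has not complied with the security conditions? no] → not satisfied.
paragraph 13 — Accredited Peril: Critical Loss (paragraph 2)? no; Excluded Event (paragraph 3)? yes; Excluded Incident (paragraph 11)? no — 1 of 3 hold (need ≥2) → not satisfied.
paragraph 15 — Certified Loss: [the loss occurred during the period of cover? no] AND [the policyholder held no insurable interest at the date of loss? yes] → not satisfied.
paragraph 10 — Class-H Loss: [the premium has not been paid in full? no] AND [the loss did not arise from gradual deterioration? yes] → not satisfied.
paragraph 14 — Tier III Loss: [Certified Loss (paragraph 15)? no] AND [Class-H Loss (paragraph 10)? no] → not satisfied.
paragraph 8 — Chargeable Event: [not an Accredited Peril (paragraph 13)? yes] OR [Tier III Loss (paragraph 14)? no] → satisfied.

Yes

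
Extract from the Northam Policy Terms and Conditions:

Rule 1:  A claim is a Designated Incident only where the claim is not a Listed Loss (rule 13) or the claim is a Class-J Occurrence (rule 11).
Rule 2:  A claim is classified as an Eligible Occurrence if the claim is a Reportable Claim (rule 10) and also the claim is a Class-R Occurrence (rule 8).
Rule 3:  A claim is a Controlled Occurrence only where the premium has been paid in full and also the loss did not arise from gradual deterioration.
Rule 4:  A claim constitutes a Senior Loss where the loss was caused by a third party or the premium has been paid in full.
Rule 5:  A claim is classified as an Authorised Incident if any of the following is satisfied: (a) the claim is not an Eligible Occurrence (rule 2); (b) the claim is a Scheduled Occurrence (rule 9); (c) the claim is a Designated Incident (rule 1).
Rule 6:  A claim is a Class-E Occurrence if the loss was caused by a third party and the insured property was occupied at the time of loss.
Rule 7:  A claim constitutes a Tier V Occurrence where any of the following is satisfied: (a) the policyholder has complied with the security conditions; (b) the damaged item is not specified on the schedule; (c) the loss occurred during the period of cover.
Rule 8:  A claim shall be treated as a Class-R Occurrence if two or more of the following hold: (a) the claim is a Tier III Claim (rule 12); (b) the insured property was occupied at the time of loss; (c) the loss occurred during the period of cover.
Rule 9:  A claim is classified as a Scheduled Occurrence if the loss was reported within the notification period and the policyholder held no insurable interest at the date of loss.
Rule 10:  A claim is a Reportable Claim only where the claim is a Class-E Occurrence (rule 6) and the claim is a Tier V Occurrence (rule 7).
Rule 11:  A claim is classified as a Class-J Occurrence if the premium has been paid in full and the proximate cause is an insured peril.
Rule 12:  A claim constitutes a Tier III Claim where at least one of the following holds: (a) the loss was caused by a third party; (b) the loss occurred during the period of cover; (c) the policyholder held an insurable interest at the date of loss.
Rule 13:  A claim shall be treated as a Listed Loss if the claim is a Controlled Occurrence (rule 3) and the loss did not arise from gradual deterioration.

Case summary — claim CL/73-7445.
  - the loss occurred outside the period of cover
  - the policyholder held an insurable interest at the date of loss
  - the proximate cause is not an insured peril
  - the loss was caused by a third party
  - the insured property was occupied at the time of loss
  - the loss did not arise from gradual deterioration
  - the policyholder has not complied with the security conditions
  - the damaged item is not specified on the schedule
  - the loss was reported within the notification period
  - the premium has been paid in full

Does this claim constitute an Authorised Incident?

No

Under rule 6: the loss was caused by a third party? yes; and the insured property was occupied at the time of loss? yes. So the claim is a Class-E Occurrence.
Under rule 7: the policyholder has complied with the security conditions? no; or the damaged item is not specified on the schedule? yes; or the loss occurred during the period of cover? no. So the claim is a Tier V Occurrence.
Under rule 10: Class-E Occurrence (rule 6)? yes; and Tier V Occurrence (rule 7)? yes. So the claim is a Reportable Claim.
Under rule 12: the loss was caused by a third party? yes; or the loss occurred during the period of cover? no; or the policyholder held an insurable interest at the date of loss? yes. So the claim is a Tier III Claim.
Under rule 8: Tier III Claim (rule 12)? yes; the insured property was occupied at the time of loss? yes; the loss occurred during the period of cover? no — 2 of 3 hold (need ≥2) → satisfied.
Under rule 2: Reportable Claim (rule 10)? yes; and Class-R Occurrence (rule 8)? yes. So the claim is an Eligible Occurrence.
Under rule 9: the loss was reported within the notification period? yes; and the policyholder held no insurable interest at the date of loss? no. So the claim is not a Scheduled Occurrence.
Under rule 3: the premium has been paid in full? yes; and the loss did not arise from gradual deterioration? yes. So the claim is a Controlled Occurrence.
Under rule 13: Controlled Occurrence (rule 3)? yes; and the loss did not arise from gradual deterioration? yes. So the claim is a Listed Loss.
Under rule 11: the premium has been paid in full? yes; and the proximate cause is an insured peril? no. So the claim is not a Class-J Occurrence.
Under rule 1: not a Listed Loss (rule 13)? no; or Class-J Occurrence (rule 11)? no. So the claim is not a Designated Incident.
Under rule 5: not an Eligible Occurrence (rule 2)? no; or Scheduled Occurrence (rule 9)? no; or Designated Incident (rule 1)? no. So the claim is not an Authorised Incident.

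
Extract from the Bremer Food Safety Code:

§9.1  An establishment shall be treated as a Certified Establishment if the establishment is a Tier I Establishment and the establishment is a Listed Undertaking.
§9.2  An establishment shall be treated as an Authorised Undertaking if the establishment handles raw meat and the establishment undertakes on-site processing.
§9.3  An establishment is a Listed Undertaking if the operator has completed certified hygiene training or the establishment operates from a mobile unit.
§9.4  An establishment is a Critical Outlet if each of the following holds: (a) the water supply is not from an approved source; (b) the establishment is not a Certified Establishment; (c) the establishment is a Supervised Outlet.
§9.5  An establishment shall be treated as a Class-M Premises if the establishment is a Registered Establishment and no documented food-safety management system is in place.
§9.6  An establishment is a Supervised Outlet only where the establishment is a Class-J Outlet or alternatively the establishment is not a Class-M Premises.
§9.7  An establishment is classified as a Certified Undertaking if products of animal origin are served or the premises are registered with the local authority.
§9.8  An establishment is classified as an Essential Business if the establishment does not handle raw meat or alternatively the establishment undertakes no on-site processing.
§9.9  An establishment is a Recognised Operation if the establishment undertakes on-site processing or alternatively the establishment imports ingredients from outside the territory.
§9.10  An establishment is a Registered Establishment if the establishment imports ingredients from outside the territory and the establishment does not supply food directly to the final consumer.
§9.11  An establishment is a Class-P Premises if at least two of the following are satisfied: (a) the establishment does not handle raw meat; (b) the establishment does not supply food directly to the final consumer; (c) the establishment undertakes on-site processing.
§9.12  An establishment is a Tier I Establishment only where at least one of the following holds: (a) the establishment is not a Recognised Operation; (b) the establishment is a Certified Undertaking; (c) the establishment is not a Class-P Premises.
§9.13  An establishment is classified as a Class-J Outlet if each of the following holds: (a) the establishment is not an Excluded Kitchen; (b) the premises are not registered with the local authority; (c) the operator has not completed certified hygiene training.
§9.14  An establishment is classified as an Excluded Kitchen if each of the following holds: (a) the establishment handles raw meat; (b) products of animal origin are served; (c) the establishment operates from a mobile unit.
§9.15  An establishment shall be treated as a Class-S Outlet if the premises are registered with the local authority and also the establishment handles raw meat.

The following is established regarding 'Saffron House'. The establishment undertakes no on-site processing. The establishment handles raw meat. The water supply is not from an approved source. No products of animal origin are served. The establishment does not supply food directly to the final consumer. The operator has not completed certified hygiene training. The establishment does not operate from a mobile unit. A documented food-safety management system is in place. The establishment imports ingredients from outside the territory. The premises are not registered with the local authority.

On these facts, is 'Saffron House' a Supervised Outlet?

Yes

§9.14 — Excluded Kitchen: [the establishment handles raw meat? yes] AND [products of animal origin are served? no] AND [the establishment operates from a mobile unit? no] → not satisfied.
§9.13 — Class-J Outlet: [not an Excluded Kitchen (§9.14)? yes] AND [the premises are not registered with the local authority? yes] AND [the operator has not completed certified hygiene training? yes] → satisfied.
§9.10 — Registered Establishment: [the establishment imports ingredients from outside the territory? yes] AND [the establishment does not supply food directly to the final consumer? yes] → satisfied.
§9.5 — Class-M Premises: [Registered Establishment (§9.10)? yes] AND [no documented food-safety management system is in place? no] → not satisfied.
§9.6 — Supervised Outlet: [Class-J Outlet (§9.13)? yes] OR [not a Class-M Premises (§9.5)? yes] → satisfied.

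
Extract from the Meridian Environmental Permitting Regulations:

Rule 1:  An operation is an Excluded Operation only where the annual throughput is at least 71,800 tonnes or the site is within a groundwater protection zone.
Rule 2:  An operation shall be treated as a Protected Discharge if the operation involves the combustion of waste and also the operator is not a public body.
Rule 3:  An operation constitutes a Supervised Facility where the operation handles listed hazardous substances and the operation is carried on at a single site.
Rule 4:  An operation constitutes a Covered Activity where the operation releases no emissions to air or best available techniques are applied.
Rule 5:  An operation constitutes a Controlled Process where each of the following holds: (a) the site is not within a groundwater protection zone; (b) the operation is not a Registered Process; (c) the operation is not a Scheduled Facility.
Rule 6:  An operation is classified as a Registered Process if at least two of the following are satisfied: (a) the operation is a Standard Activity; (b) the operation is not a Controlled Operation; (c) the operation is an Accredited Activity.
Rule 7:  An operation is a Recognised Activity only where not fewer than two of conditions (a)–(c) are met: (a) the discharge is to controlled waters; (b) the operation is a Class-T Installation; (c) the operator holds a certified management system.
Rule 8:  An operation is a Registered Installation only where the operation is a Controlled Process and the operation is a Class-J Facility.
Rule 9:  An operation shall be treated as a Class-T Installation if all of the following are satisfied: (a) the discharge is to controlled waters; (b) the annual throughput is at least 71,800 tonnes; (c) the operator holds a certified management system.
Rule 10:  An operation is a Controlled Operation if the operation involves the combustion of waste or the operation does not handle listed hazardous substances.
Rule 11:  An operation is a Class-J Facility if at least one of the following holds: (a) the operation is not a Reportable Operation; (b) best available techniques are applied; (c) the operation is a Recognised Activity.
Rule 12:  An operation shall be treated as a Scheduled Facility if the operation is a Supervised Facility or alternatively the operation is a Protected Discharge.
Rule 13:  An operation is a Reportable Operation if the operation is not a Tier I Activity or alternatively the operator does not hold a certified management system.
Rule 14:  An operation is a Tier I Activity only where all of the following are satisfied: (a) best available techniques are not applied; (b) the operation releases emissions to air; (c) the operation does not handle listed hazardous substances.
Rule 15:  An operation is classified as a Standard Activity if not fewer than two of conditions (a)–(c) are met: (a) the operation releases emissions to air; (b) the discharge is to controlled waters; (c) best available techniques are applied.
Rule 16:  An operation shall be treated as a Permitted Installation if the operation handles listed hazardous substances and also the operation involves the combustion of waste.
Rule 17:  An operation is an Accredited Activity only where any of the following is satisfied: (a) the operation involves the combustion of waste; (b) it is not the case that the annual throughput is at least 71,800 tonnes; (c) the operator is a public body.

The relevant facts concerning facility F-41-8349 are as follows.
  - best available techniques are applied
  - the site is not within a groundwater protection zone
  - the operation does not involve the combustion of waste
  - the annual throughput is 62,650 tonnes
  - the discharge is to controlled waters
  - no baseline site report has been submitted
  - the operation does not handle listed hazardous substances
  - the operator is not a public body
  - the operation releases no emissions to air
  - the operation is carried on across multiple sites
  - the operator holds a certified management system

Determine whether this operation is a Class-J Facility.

Yes

rule 14 — Tier I Activity: [best available techniques are not applied? no] AND [the operation releases emissions to air? no] AND [the operation does not handle listed hazardous substances? yes] → not satisfied.
rule 13 — Reportable Operation: [not a Tier I Activity (rule 14)? yes] OR [the operator does not hold a certified management system? no] → satisfied.
rule 9 — Class-T Installation: [the discharge is to controlled waters? yes] AND [annual throughput: 62,650 tonnes ≥ 71,800 tonnes? no] AND [the operator holds a certified management system? yes] → not satisfied.
rule 7 — Recognised Activity: the discharge is to controlled waters? yes; Class-T Installation (rule 9)? no; the operator holds a certified management system? yes — 2 of 3 hold (need ≥2) → satisfied.
rule 11 — Class-J Facility: [not a Reportable Operation (rule 13)? no] OR [best available techniques are applied? yes] OR [Recognised Activity (rule 7)? yes] → satisfied.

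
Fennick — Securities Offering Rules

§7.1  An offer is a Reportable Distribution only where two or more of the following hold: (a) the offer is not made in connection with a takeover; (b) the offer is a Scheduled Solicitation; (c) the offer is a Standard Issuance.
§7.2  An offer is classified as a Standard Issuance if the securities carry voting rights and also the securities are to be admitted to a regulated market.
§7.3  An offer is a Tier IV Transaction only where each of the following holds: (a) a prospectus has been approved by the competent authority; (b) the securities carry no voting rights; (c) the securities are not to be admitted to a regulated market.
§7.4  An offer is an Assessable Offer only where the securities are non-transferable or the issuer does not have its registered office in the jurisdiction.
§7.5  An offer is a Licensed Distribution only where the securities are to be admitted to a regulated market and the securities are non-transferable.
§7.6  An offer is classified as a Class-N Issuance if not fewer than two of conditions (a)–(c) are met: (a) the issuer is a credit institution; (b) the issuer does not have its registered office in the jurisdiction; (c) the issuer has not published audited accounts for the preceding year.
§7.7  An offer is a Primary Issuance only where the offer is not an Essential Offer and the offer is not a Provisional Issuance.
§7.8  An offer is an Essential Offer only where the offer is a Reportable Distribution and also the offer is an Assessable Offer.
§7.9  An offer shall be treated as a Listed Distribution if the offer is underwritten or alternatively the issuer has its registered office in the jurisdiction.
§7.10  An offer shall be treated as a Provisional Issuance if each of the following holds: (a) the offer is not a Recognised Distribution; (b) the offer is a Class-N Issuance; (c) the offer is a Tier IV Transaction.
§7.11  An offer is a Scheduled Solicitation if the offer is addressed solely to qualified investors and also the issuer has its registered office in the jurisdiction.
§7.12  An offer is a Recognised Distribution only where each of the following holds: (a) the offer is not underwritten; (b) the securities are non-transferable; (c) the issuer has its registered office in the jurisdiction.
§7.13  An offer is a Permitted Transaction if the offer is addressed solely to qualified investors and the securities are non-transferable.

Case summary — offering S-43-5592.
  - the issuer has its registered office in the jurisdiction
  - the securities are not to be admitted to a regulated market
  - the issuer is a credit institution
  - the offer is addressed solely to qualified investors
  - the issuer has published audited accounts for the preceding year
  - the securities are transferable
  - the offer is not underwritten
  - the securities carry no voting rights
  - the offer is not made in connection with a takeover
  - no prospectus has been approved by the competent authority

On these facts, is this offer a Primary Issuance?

§7.11 — Scheduled Solicitation: [the offer is addressed solely to qualified investors? yes] AND [the issuer has its registered office in the jurisdiction? yes] → satisfied.
§7.2 — Standard Issuance: [the securities carry voting rights? no] AND [the securities are to be admitted to a regulated market? no] → not satisfied.
§7.1 — Reportable Distribution: the offer is not made in connection with a takeover? yes; Scheduled Solicitation (§7.11)? yes; Standard Issuance (§7.2)? no — 2 of 3 hold (need ≥2) → satisfied.
§7.4 — Assessable Offer: [the securities are non-transferable? no] OR [the issuer does not have its registered office in the jurisdiction? no] → not satisfied.
§7.8 — Essential Offer: [Reportable Distribution (§7.1)? yes] AND [Assessable Offer (§7.4)? no] → not satisfied.
§7.12 — Recognised Distribution: [the offer is not underwritten? yes] AND [the securities are non-transferable? no] AND [the issuer has its registered office in the jurisdiction? yes] → not satisfied.
§7.6 — Class-N Issuance: the issuer is a credit institution? yes; the issuer does not have its registered office in the jurisdiction? no; the issuer has not published audited accounts for the preceding year? no — 1 of 3 hold (need ≥2) → not satisfied.
§7.3 — Tier IV Transaction: [a prospectus has been approved by the competent authority? no] AND [the securities carry no voting rights? yes] AND [the securities are not to be admitted to a regulated market? yes] → not satisfied.
§7.10 — Provisional Issuance: [not a Recognised Distribution (§7.12)? yes] AND [Class-N Issuance (§7.6)? no] AND [Tier IV Transaction (§7.3)? no] → not satisfied.
§7.7 — Primary Issuance: [not an Essential Offer (§7.8)? yes] AND [not a Provisional Issuance (§7.10)? yes] → satisfied.

Yes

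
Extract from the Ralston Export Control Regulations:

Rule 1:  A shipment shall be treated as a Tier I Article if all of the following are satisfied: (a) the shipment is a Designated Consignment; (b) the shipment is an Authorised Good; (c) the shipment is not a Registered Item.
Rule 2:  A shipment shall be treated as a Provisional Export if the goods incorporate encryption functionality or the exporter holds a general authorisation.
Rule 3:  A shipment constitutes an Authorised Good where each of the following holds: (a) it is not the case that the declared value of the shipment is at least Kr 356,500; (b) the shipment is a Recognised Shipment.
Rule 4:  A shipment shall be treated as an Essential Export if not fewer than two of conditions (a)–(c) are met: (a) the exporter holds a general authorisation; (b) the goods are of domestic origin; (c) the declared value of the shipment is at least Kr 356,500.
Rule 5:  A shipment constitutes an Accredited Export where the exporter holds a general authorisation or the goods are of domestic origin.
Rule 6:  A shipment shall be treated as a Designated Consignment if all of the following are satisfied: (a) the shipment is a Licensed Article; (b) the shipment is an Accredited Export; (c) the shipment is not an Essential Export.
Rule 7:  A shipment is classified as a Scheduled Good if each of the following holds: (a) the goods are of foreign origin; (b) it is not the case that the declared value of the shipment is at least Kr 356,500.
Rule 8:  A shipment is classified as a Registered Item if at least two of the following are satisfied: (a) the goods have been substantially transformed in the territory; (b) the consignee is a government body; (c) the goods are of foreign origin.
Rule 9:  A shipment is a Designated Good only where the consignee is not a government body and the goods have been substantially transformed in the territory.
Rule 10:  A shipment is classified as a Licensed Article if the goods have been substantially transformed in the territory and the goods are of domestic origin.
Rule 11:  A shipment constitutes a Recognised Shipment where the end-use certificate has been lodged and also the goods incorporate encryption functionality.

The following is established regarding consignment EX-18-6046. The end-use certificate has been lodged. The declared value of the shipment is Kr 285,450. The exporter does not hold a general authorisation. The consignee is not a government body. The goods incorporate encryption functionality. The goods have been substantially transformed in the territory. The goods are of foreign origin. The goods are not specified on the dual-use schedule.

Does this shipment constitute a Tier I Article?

rule 10 — Licensed Article: [the goods have been substantially transformed in the territory? yes] AND [the goods are of domestic origin? no] → not satisfied.
rule 5 — Accredited Export: [the exporter holds a general authorisation? no] OR [the goods are of domestic origin? no] → not satisfied.
rule 4 — Essential Export: the exporter holds a general authorisation? no; the goods are of domestic origin? no; declared value of the shipment: Kr 285,450 ≥ Kr 356,500? no — 0 of 3 hold (need ≥2) → not satisfied.
rule 6 — Designated Consignment: [Licensed Article (rule 10)? no] AND [Accredited Export (rule 5)? no] AND [not an Essential Export (rule 4)? yes] → not satisfied.
rule 11 — Recognised Shipment: [the end-use certificate has been lodged? yes] AND [the goods incorporate encryption functionality? yes] → satisfied.
rule 3 — Authorised Good: [declared value of the shipment: Kr 285,450 ≥ Kr 356,500? no, so negated condition yes] AND [Recognised Shipment (rule 11)? yes] → satisfied.
rule 8 — Registered Item: the goods have been substantially transformed in the territory? yes; the consignee is a government body? no; the goods are of foreign origin? yes — 2 of 3 hold (need ≥2) → satisfied.
rule 1 — Tier I Article: [Designated Consignment (rule 6)? no] AND [Authorised Good (rule 3)? yes] AND [not a Registered Item (rule 8)? no] → not satisfied.

No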